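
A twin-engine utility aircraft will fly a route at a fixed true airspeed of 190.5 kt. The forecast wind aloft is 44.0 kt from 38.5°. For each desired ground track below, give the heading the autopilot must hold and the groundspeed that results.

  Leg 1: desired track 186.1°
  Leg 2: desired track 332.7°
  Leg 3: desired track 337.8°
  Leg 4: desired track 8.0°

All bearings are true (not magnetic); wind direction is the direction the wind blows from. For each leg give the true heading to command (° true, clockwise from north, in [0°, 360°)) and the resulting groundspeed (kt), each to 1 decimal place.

Leg 1: desired track 186.1°; wind correction -7.1° → command heading 179.0°, groundspeed 226.2 kt
Leg 2: desired track 332.7°; wind correction +12.2° → command heading 344.9°, groundspeed 168.2 kt
Leg 3: desired track 337.8°; wind correction +11.6° → command heading 349.4°, groundspeed 165.1 kt
Leg 4: desired track 8.0°; wind correction +6.7° → command heading 14.7°, groundspeed 151.3 kt

Leg 1: heading=179.0°, groundspeed=226.2 kt
Leg 2: heading=344.9°, groundspeed=168.2 kt
Leg 3: heading=349.4°, groundspeed=165.1 kt
Leg 4: heading=14.7°, groundspeed=151.3 kt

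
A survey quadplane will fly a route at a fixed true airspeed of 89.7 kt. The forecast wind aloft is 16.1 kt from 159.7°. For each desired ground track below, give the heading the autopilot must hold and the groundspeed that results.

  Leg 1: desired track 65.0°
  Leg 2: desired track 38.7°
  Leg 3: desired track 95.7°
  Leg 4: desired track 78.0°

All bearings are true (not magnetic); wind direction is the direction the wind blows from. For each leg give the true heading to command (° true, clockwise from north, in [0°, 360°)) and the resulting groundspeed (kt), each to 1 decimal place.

Leg 1: heading=75.3°, groundspeed=89.6 kt
Leg 2: heading=47.6°, groundspeed=96.9 kt
Leg 3: heading=105.0°, groundspeed=81.5 kt
Leg 4: heading=88.2°, groundspeed=85.9 kt

Leg 1: desired track 65.0°; wind correction +10.3° → command heading 75.3°, groundspeed 89.6 kt
Leg 2: desired track 38.7°; wind correction +8.9° → command heading 47.6°, groundspeed 96.9 kt
Leg 3: desired track 95.7°; wind correction +9.3° → command heading 105.0°, groundspeed 81.5 kt
Leg 4: desired track 78.0°; wind correction +10.2° → command heading 88.2°, groundspeed 85.9 kt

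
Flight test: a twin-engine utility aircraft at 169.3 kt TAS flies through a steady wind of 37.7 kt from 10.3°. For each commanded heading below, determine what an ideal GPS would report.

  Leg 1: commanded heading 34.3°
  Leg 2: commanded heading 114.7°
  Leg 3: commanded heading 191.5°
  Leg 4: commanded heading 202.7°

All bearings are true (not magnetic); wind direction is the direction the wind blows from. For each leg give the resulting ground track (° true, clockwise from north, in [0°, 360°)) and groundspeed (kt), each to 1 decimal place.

Leg 1: track=40.8°, groundspeed=135.7 kt
Leg 2: track=126.3°, groundspeed=182.4 kt
Leg 3: track=191.3°, groundspeed=207.0 kt
Leg 4: track=200.5°, groundspeed=206.3 kt

Leg 1: heading 34.3°; drift +6.5° → track 40.8°, groundspeed 135.7 kt
Leg 2: heading 114.7°; drift +11.6° → track 126.3°, groundspeed 182.4 kt
Leg 3: heading 191.5°; drift -0.2° → track 191.3°, groundspeed 207.0 kt
Leg 4: heading 202.7°; drift -2.2° → track 200.5°, groundspeed 206.3 kt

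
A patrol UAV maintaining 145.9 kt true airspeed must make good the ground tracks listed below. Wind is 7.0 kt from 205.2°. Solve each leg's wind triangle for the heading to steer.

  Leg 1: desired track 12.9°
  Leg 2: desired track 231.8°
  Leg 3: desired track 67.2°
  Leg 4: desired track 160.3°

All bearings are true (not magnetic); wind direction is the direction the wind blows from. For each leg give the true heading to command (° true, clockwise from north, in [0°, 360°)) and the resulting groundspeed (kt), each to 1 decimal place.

Leg 1: heading=12.3°, groundspeed=152.7 kt
Leg 2: heading=230.6°, groundspeed=139.6 kt
Leg 3: heading=69.0°, groundspeed=151.0 kt
Leg 4: heading=162.2°, groundspeed=140.9 kt

Leg 1: desired track 12.9°; wind correction -0.6° → command heading 12.3°, groundspeed 152.7 kt
Leg 2: desired track 231.8°; wind correction -1.2° → command heading 230.6°, groundspeed 139.6 kt
Leg 3: desired track 67.2°; wind correction +1.8° → command heading 69.0°, groundspeed 151.0 kt
Leg 4: desired track 160.3°; wind correction +1.9° → command heading 162.2°, groundspeed 140.9 kt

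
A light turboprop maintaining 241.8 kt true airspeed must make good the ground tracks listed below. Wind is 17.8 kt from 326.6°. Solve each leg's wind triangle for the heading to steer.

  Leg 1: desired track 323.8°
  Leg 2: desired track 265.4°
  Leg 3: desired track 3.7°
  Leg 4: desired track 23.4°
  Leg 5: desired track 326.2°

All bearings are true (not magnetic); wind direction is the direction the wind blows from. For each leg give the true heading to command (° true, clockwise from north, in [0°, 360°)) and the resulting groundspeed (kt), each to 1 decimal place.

Leg 1: desired track 323.8°; wind correction +0.2° → command heading 324.0°, groundspeed 224.0 kt
Leg 2: desired track 265.4°; wind correction +3.7° → command heading 269.1°, groundspeed 232.7 kt
Leg 3: desired track 3.7°; wind correction -2.5° → command heading 1.2°, groundspeed 227.4 kt
Leg 4: desired track 23.4°; wind correction -3.5° → command heading 19.9°, groundspeed 231.6 kt
Leg 5: desired track 326.2°; wind correction +0.0° → command heading 326.2°, groundspeed 224.0 kt

Leg 1: heading=324.0°, groundspeed=224.0 kt
Leg 2: heading=269.1°, groundspeed=232.7 kt
Leg 3: heading=1.2°, groundspeed=227.4 kt
Leg 4: heading=19.9°, groundspeed=231.6 kt
Leg 5: heading=326.2°, groundspeed=224.0 kt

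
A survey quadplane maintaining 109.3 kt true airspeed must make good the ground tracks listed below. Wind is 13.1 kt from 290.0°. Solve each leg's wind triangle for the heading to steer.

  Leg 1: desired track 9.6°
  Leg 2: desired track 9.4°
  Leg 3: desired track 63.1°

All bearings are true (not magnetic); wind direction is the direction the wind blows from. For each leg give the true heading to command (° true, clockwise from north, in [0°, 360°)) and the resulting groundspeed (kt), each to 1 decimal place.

Leg 1: heading=2.8°, groundspeed=106.2 kt
Leg 2: heading=2.6°, groundspeed=106.1 kt
Leg 3: heading=58.1°, groundspeed=117.8 kt

Leg 1: desired track 9.6°; wind correction -6.8° → command heading 2.8°, groundspeed 106.2 kt
Leg 2: desired track 9.4°; wind correction -6.8° → command heading 2.6°, groundspeed 106.1 kt
Leg 3: desired track 63.1°; wind correction -5.0° → command heading 58.1°, groundspeed 117.8 kt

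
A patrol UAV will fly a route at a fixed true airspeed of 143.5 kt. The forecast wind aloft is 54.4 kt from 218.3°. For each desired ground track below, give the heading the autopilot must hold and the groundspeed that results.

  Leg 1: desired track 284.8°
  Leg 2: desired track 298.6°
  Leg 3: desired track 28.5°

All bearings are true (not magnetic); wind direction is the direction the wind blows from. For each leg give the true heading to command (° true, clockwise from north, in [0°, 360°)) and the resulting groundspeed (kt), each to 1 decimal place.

Leg 1: heading=264.5°, groundspeed=112.9 kt
Leg 2: heading=276.7°, groundspeed=123.9 kt
Leg 3: heading=24.8°, groundspeed=196.8 kt

Leg 1: desired track 284.8°; wind correction -20.3° → command heading 264.5°, groundspeed 112.9 kt
Leg 2: desired track 298.6°; wind correction -21.9° → command heading 276.7°, groundspeed 123.9 kt
Leg 3: desired track 28.5°; wind correction -3.7° → command heading 24.8°, groundspeed 196.8 kt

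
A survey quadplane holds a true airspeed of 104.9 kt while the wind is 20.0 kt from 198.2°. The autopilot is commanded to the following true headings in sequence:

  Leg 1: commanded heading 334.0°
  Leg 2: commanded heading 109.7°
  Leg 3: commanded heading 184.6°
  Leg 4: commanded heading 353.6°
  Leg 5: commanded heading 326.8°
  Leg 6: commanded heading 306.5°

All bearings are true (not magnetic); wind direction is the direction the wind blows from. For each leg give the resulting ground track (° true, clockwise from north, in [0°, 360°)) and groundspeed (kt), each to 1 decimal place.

Leg 1: heading 334.0°; drift +6.7° → track 340.7°, groundspeed 120.1 kt
Leg 2: heading 109.7°; drift -10.8° → track 98.9°, groundspeed 106.3 kt
Leg 3: heading 184.6°; drift -3.1° → track 181.5°, groundspeed 85.6 kt
Leg 4: heading 353.6°; drift +3.9° → track 357.5°, groundspeed 123.4 kt
Leg 5: heading 326.8°; drift +7.6° → track 334.4°, groundspeed 118.4 kt
Leg 6: heading 306.5°; drift +9.7° → track 316.2°, groundspeed 112.8 kt

Leg 1: track=340.7°, groundspeed=120.1 kt
Leg 2: track=98.9°, groundspeed=106.3 kt
Leg 3: track=181.5°, groundspeed=85.6 kt
Leg 4: track=357.5°, groundspeed=123.4 kt
Leg 5: track=334.4°, groundspeed=118.4 kt
Leg 6: track=316.2°, groundspeed=112.8 kt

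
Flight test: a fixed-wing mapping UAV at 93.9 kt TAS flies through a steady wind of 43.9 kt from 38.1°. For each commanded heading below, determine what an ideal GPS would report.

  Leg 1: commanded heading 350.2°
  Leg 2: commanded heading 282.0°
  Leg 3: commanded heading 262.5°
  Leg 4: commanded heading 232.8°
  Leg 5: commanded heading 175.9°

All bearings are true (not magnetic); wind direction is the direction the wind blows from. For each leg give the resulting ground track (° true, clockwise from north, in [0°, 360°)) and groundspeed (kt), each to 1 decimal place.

Leg 1: track=323.4°, groundspeed=72.2 kt
Leg 2: track=262.8°, groundspeed=119.9 kt
Leg 3: track=248.7°, groundspeed=129.0 kt
Leg 4: track=228.1°, groundspeed=136.8 kt
Leg 5: track=189.0°, groundspeed=129.8 kt

Leg 1: heading 350.2°; drift -26.8° → track 323.4°, groundspeed 72.2 kt
Leg 2: heading 282.0°; drift -19.2° → track 262.8°, groundspeed 119.9 kt
Leg 3: heading 262.5°; drift -13.8° → track 248.7°, groundspeed 129.0 kt
Leg 4: heading 232.8°; drift -4.7° → track 228.1°, groundspeed 136.8 kt
Leg 5: heading 175.9°; drift +13.1° → track 189.0°, groundspeed 129.8 kt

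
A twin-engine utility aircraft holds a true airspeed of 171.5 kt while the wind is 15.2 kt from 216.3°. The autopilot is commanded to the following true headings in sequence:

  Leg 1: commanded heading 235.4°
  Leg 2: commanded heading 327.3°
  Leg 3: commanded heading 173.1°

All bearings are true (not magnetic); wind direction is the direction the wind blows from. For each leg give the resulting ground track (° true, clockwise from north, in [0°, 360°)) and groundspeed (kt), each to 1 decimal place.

Leg 1: heading 235.4°; drift +1.8° → track 237.2°, groundspeed 157.2 kt
Leg 2: heading 327.3°; drift +4.6° → track 331.9°, groundspeed 177.5 kt
Leg 3: heading 173.1°; drift -3.7° → track 169.4°, groundspeed 160.8 kt

Leg 1: track=237.2°, groundspeed=157.2 kt
Leg 2: track=331.9°, groundspeed=177.5 kt
Leg 3: track=169.4°, groundspeed=160.8 kt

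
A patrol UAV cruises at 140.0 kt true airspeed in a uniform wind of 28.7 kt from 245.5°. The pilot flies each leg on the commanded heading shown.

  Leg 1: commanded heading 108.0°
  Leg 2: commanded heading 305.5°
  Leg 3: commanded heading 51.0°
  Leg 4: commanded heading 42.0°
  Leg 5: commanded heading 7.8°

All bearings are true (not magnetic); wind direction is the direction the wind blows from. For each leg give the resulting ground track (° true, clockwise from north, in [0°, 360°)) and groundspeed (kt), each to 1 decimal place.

Leg 1: heading 108.0°; drift -6.9° → track 101.1°, groundspeed 162.3 kt
Leg 2: heading 305.5°; drift +11.2° → track 316.7°, groundspeed 128.1 kt
Leg 3: heading 51.0°; drift +2.5° → track 53.5°, groundspeed 167.9 kt
Leg 4: heading 42.0°; drift +3.9° → track 45.9°, groundspeed 166.7 kt
Leg 5: heading 7.8°; drift +8.9° → track 16.7°, groundspeed 157.2 kt

Leg 1: track=101.1°, groundspeed=162.3 kt
Leg 2: track=316.7°, groundspeed=128.1 kt
Leg 3: track=53.5°, groundspeed=167.9 kt
Leg 4: track=45.9°, groundspeed=166.7 kt
Leg 5: track=16.7°, groundspeed=157.2 kt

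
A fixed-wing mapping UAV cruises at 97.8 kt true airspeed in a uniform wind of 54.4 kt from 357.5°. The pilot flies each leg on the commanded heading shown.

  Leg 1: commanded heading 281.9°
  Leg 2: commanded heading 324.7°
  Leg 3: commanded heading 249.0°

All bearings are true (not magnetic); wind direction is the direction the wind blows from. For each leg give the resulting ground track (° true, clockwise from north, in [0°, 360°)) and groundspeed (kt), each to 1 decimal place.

Leg 1: track=249.9°, groundspeed=99.4 kt
Leg 2: track=295.2°, groundspeed=59.8 kt
Leg 3: track=224.9°, groundspeed=126.1 kt

Leg 1: heading 281.9°; drift -32.0° → track 249.9°, groundspeed 99.4 kt
Leg 2: heading 324.7°; drift -29.5° → track 295.2°, groundspeed 59.8 kt
Leg 3: heading 249.0°; drift -24.1° → track 224.9°, groundspeed 126.1 kt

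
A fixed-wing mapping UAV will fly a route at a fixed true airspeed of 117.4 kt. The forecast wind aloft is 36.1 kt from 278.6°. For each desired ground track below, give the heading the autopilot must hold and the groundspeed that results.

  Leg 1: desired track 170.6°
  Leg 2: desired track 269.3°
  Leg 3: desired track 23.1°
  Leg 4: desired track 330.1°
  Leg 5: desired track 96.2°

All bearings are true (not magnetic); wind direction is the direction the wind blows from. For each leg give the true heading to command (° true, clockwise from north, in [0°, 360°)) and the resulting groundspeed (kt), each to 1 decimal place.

Leg 1: desired track 170.6°; wind correction +17.0° → command heading 187.6°, groundspeed 123.4 kt
Leg 2: desired track 269.3°; wind correction +2.8° → command heading 272.1°, groundspeed 81.6 kt
Leg 3: desired track 23.1°; wind correction -17.3° → command heading 5.8°, groundspeed 121.1 kt
Leg 4: desired track 330.1°; wind correction -13.9° → command heading 316.2°, groundspeed 91.5 kt
Leg 5: desired track 96.2°; wind correction -0.7° → command heading 95.5°, groundspeed 153.5 kt

Leg 1: heading=187.6°, groundspeed=123.4 kt
Leg 2: heading=272.1°, groundspeed=81.6 kt
Leg 3: heading=5.8°, groundspeed=121.1 kt
Leg 4: heading=316.2°, groundspeed=91.5 kt
Leg 5: heading=95.5°, groundspeed=153.5 kt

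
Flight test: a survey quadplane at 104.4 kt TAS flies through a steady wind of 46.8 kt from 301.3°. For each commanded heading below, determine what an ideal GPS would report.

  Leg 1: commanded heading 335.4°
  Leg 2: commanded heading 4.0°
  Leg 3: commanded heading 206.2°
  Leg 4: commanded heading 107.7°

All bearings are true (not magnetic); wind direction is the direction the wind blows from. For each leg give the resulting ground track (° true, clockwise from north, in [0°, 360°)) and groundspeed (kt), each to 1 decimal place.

Leg 1: track=357.2°, groundspeed=70.7 kt
Leg 2: track=30.6°, groundspeed=92.8 kt
Leg 3: track=183.0°, groundspeed=118.1 kt
Leg 4: track=111.9°, groundspeed=150.3 kt

Leg 1: heading 335.4°; drift +21.8° → track 357.2°, groundspeed 70.7 kt
Leg 2: heading 4.0°; drift +26.6° → track 30.6°, groundspeed 92.8 kt
Leg 3: heading 206.2°; drift -23.2° → track 183.0°, groundspeed 118.1 kt
Leg 4: heading 107.7°; drift +4.2° → track 111.9°, groundspeed 150.3 kt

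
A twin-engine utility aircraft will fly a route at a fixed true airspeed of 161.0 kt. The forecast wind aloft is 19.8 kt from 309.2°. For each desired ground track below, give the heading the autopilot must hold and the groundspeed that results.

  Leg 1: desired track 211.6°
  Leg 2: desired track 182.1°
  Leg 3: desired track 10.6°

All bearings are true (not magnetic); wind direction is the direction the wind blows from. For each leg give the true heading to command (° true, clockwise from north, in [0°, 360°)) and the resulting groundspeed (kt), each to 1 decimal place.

Leg 1: heading=218.6°, groundspeed=162.4 kt
Leg 2: heading=187.7°, groundspeed=172.2 kt
Leg 3: heading=4.4°, groundspeed=150.6 kt

Leg 1: desired track 211.6°; wind correction +7.0° → command heading 218.6°, groundspeed 162.4 kt
Leg 2: desired track 182.1°; wind correction +5.6° → command heading 187.7°, groundspeed 172.2 kt
Leg 3: desired track 10.6°; wind correction -6.2° → command heading 4.4°, groundspeed 150.6 kt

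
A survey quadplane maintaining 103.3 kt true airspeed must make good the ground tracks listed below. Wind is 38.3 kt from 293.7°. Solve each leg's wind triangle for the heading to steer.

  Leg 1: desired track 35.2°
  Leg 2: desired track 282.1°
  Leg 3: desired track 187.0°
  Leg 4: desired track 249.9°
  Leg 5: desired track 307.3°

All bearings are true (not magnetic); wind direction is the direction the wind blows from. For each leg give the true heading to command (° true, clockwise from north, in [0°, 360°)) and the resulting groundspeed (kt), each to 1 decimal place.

Leg 1: heading=13.9°, groundspeed=103.9 kt
Leg 2: heading=286.4°, groundspeed=65.5 kt
Leg 3: heading=207.8°, groundspeed=107.6 kt
Leg 4: heading=264.8°, groundspeed=72.2 kt
Leg 5: heading=302.3°, groundspeed=65.7 kt

Leg 1: desired track 35.2°; wind correction -21.3° → command heading 13.9°, groundspeed 103.9 kt
Leg 2: desired track 282.1°; wind correction +4.3° → command heading 286.4°, groundspeed 65.5 kt
Leg 3: desired track 187.0°; wind correction +20.8° → command heading 207.8°, groundspeed 107.6 kt
Leg 4: desired track 249.9°; wind correction +14.9° → command heading 264.8°, groundspeed 72.2 kt
Leg 5: desired track 307.3°; wind correction -5.0° → command heading 302.3°, groundspeed 65.7 kt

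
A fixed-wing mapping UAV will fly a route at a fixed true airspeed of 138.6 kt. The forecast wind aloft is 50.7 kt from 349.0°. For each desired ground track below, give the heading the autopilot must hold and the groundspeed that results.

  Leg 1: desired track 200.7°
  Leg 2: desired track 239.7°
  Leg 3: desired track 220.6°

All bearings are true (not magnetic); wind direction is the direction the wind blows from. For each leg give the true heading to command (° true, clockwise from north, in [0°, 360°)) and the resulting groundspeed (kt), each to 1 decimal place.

Leg 1: heading=211.8°, groundspeed=179.2 kt
Leg 2: heading=259.9°, groundspeed=146.8 kt
Leg 3: heading=237.3°, groundspeed=164.3 kt

Leg 1: desired track 200.7°; wind correction +11.1° → command heading 211.8°, groundspeed 179.2 kt
Leg 2: desired track 239.7°; wind correction +20.2° → command heading 259.9°, groundspeed 146.8 kt
Leg 3: desired track 220.6°; wind correction +16.7° → command heading 237.3°, groundspeed 164.3 kt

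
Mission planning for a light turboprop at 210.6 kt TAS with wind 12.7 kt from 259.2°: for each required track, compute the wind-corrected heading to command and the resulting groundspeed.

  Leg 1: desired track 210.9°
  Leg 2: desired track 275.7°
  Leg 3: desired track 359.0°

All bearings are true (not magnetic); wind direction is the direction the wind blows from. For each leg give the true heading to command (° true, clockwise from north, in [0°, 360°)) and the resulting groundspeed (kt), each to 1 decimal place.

Leg 1: heading=213.5°, groundspeed=201.9 kt
Leg 2: heading=274.7°, groundspeed=198.4 kt
Leg 3: heading=355.6°, groundspeed=212.4 kt

Leg 1: desired track 210.9°; wind correction +2.6° → command heading 213.5°, groundspeed 201.9 kt
Leg 2: desired track 275.7°; wind correction -1.0° → command heading 274.7°, groundspeed 198.4 kt
Leg 3: desired track 359.0°; wind correction -3.4° → command heading 355.6°, groundspeed 212.4 kt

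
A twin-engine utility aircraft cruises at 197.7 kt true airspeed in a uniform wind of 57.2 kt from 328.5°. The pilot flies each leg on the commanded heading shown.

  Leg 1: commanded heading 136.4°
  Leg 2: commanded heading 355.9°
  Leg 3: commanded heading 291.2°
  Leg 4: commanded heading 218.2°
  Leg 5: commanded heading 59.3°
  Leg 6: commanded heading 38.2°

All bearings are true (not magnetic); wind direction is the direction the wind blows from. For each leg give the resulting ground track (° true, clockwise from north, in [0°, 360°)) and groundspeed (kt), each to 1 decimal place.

Leg 1: heading 136.4°; drift +2.7° → track 139.1°, groundspeed 253.9 kt
Leg 2: heading 355.9°; drift +10.2° → track 6.1°, groundspeed 149.3 kt
Leg 3: heading 291.2°; drift -12.8° → track 278.4°, groundspeed 156.1 kt
Leg 4: heading 218.2°; drift -13.9° → track 204.3°, groundspeed 224.1 kt
Leg 5: heading 59.3°; drift +16.1° → track 75.4°, groundspeed 206.6 kt
Leg 6: heading 38.2°; drift +16.8° → track 55.0°, groundspeed 185.8 kt

Leg 1: track=139.1°, groundspeed=253.9 kt
Leg 2: track=6.1°, groundspeed=149.3 kt
Leg 3: track=278.4°, groundspeed=156.1 kt
Leg 4: track=204.3°, groundspeed=224.1 kt
Leg 5: track=75.4°, groundspeed=206.6 kt
Leg 6: track=55.0°, groundspeed=185.8 kt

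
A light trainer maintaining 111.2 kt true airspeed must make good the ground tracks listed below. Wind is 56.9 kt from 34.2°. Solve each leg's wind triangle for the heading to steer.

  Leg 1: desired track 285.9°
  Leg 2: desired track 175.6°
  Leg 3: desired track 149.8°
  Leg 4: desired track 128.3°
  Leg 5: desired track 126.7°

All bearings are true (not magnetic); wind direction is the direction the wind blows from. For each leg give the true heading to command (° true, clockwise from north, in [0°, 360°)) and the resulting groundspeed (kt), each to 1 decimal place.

Leg 1: heading=315.0°, groundspeed=115.1 kt
Leg 2: heading=157.0°, groundspeed=149.9 kt
Leg 3: heading=122.3°, groundspeed=123.2 kt
Leg 4: heading=97.6°, groundspeed=99.7 kt
Leg 5: heading=96.0°, groundspeed=98.1 kt

Leg 1: desired track 285.9°; wind correction +29.1° → command heading 315.0°, groundspeed 115.1 kt
Leg 2: desired track 175.6°; wind correction -18.6° → command heading 157.0°, groundspeed 149.9 kt
Leg 3: desired track 149.8°; wind correction -27.5° → command heading 122.3°, groundspeed 123.2 kt
Leg 4: desired track 128.3°; wind correction -30.7° → command heading 97.6°, groundspeed 99.7 kt
Leg 5: desired track 126.7°; wind correction -30.7° → command heading 96.0°, groundspeed 98.1 kt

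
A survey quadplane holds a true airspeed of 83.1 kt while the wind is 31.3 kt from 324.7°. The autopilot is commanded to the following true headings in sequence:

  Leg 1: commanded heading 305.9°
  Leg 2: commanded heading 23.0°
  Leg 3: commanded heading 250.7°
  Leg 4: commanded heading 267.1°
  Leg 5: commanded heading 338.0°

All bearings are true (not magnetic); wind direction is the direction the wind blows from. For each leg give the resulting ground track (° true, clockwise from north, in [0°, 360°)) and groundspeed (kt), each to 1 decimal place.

Leg 1: heading 305.9°; drift -10.7° → track 295.2°, groundspeed 54.4 kt
Leg 2: heading 23.0°; drift +21.8° → track 44.8°, groundspeed 71.8 kt
Leg 3: heading 250.7°; drift -22.0° → track 228.7°, groundspeed 80.3 kt
Leg 4: heading 267.1°; drift -21.7° → track 245.4°, groundspeed 71.4 kt
Leg 5: heading 338.0°; drift +7.8° → track 345.8°, groundspeed 53.1 kt

Leg 1: track=295.2°, groundspeed=54.4 kt
Leg 2: track=44.8°, groundspeed=71.8 kt
Leg 3: track=228.7°, groundspeed=80.3 kt
Leg 4: track=245.4°, groundspeed=71.4 kt
Leg 5: track=345.8°, groundspeed=53.1 kt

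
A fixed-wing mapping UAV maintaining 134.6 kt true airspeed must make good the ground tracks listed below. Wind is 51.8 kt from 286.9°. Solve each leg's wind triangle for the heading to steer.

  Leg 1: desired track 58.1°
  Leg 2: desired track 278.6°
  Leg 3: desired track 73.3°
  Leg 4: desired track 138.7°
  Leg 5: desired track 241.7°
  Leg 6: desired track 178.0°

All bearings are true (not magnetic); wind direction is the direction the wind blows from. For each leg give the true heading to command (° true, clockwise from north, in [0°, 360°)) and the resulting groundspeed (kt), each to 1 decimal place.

Leg 1: heading=41.3°, groundspeed=163.0 kt
Leg 2: heading=281.8°, groundspeed=83.1 kt
Leg 3: heading=61.0°, groundspeed=174.7 kt
Leg 4: heading=150.4°, groundspeed=175.8 kt
Leg 5: heading=257.5°, groundspeed=93.0 kt
Leg 6: heading=199.4°, groundspeed=142.1 kt

Leg 1: desired track 58.1°; wind correction -16.8° → command heading 41.3°, groundspeed 163.0 kt
Leg 2: desired track 278.6°; wind correction +3.2° → command heading 281.8°, groundspeed 83.1 kt
Leg 3: desired track 73.3°; wind correction -12.3° → command heading 61.0°, groundspeed 174.7 kt
Leg 4: desired track 138.7°; wind correction +11.7° → command heading 150.4°, groundspeed 175.8 kt
Leg 5: desired track 241.7°; wind correction +15.8° → command heading 257.5°, groundspeed 93.0 kt
Leg 6: desired track 178.0°; wind correction +21.4° → command heading 199.4°, groundspeed 142.1 kt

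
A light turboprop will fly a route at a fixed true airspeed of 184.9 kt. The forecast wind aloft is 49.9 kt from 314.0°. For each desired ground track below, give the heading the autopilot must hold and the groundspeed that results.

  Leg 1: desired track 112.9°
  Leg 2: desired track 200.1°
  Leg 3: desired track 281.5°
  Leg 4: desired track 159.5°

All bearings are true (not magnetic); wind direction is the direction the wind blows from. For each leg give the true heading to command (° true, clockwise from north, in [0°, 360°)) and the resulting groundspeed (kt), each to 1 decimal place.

Leg 1: heading=107.3°, groundspeed=230.6 kt
Leg 2: heading=214.4°, groundspeed=199.4 kt
Leg 3: heading=289.8°, groundspeed=140.9 kt
Leg 4: heading=166.2°, groundspeed=228.7 kt

Leg 1: desired track 112.9°; wind correction -5.6° → command heading 107.3°, groundspeed 230.6 kt
Leg 2: desired track 200.1°; wind correction +14.3° → command heading 214.4°, groundspeed 199.4 kt
Leg 3: desired track 281.5°; wind correction +8.3° → command heading 289.8°, groundspeed 140.9 kt
Leg 4: desired track 159.5°; wind correction +6.7° → command heading 166.2°, groundspeed 228.7 kt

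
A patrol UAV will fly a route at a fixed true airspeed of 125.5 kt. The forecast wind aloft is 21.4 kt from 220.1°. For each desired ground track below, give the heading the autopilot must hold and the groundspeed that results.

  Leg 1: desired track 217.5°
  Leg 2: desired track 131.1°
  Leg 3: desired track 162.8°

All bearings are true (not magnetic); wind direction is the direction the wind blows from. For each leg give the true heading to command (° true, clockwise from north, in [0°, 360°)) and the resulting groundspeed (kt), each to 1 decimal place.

Leg 1: desired track 217.5°; wind correction +0.4° → command heading 217.9°, groundspeed 104.1 kt
Leg 2: desired track 131.1°; wind correction +9.8° → command heading 140.9°, groundspeed 123.3 kt
Leg 3: desired track 162.8°; wind correction +8.3° → command heading 171.1°, groundspeed 112.6 kt

Leg 1: heading=217.9°, groundspeed=104.1 kt
Leg 2: heading=140.9°, groundspeed=123.3 kt
Leg 3: heading=171.1°, groundspeed=112.6 kt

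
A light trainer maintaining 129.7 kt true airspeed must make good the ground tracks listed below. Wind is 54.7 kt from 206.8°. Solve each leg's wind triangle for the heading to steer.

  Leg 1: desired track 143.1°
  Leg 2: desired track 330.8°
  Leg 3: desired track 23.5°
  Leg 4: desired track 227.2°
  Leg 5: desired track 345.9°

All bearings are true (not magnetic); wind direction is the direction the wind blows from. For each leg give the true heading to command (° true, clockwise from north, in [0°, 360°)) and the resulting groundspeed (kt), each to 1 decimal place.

Leg 1: heading=165.3°, groundspeed=95.8 kt
Leg 2: heading=310.3°, groundspeed=152.1 kt
Leg 3: heading=22.1°, groundspeed=184.3 kt
Leg 4: heading=218.7°, groundspeed=77.0 kt
Leg 5: heading=329.9°, groundspeed=166.0 kt

Leg 1: desired track 143.1°; wind correction +22.2° → command heading 165.3°, groundspeed 95.8 kt
Leg 2: desired track 330.8°; wind correction -20.5° → command heading 310.3°, groundspeed 152.1 kt
Leg 3: desired track 23.5°; wind correction -1.4° → command heading 22.1°, groundspeed 184.3 kt
Leg 4: desired track 227.2°; wind correction -8.5° → command heading 218.7°, groundspeed 77.0 kt
Leg 5: desired track 345.9°; wind correction -16.0° → command heading 329.9°, groundspeed 166.0 kt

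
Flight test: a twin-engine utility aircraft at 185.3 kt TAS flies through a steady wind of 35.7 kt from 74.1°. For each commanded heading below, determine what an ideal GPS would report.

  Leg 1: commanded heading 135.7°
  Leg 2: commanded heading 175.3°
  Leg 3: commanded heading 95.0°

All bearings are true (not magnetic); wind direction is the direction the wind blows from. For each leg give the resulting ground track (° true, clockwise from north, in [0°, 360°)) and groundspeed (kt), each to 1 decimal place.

Leg 1: heading 135.7°; drift +10.6° → track 146.3°, groundspeed 171.2 kt
Leg 2: heading 175.3°; drift +10.3° → track 185.6°, groundspeed 195.4 kt
Leg 3: heading 95.0°; drift +4.8° → track 99.8°, groundspeed 152.5 kt

Leg 1: track=146.3°, groundspeed=171.2 kt
Leg 2: track=185.6°, groundspeed=195.4 kt
Leg 3: track=99.8°, groundspeed=152.5 kt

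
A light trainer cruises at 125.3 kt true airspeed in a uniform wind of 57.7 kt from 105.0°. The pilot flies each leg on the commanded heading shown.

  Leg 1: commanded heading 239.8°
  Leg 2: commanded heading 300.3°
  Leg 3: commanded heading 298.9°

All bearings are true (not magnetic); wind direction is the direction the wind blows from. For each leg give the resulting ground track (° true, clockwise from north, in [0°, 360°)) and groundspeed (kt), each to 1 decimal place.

Leg 1: track=253.7°, groundspeed=170.9 kt
Leg 2: track=295.5°, groundspeed=181.6 kt
Leg 3: track=294.5°, groundspeed=181.8 kt

Leg 1: heading 239.8°; drift +13.9° → track 253.7°, groundspeed 170.9 kt
Leg 2: heading 300.3°; drift -4.8° → track 295.5°, groundspeed 181.6 kt
Leg 3: heading 298.9°; drift -4.4° → track 294.5°, groundspeed 181.8 kt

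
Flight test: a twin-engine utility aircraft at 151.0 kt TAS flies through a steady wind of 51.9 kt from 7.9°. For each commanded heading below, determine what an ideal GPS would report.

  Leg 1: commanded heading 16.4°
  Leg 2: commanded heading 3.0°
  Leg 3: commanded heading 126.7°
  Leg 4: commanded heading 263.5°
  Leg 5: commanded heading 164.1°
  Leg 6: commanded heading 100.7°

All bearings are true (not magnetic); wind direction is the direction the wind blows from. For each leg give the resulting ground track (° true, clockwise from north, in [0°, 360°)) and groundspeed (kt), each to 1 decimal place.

Leg 1: heading 16.4°; drift +4.4° → track 20.8°, groundspeed 100.0 kt
Leg 2: heading 3.0°; drift -2.6° → track 0.4°, groundspeed 99.4 kt
Leg 3: heading 126.7°; drift +14.5° → track 141.2°, groundspeed 181.8 kt
Leg 4: heading 263.5°; drift -17.1° → track 246.4°, groundspeed 171.4 kt
Leg 5: heading 164.1°; drift +6.0° → track 170.1°, groundspeed 199.6 kt
Leg 6: heading 100.7°; drift +18.7° → track 119.4°, groundspeed 162.1 kt

Leg 1: track=20.8°, groundspeed=100.0 kt
Leg 2: track=0.4°, groundspeed=99.4 kt
Leg 3: track=141.2°, groundspeed=181.8 kt
Leg 4: track=246.4°, groundspeed=171.4 kt
Leg 5: track=170.1°, groundspeed=199.6 kt
Leg 6: track=119.4°, groundspeed=162.1 kt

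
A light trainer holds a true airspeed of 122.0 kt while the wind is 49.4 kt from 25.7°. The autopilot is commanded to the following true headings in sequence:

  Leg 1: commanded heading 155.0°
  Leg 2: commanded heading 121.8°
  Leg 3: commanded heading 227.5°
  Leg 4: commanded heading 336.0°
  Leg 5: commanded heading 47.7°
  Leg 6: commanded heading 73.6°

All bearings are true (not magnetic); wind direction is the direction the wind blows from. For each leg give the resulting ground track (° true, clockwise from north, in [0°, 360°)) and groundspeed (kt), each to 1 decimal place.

Leg 1: heading 155.0°; drift +14.0° → track 169.0°, groundspeed 158.0 kt
Leg 2: heading 121.8°; drift +21.1° → track 142.9°, groundspeed 136.4 kt
Leg 3: heading 227.5°; drift -6.2° → track 221.3°, groundspeed 168.9 kt
Leg 4: heading 336.0°; drift -22.7° → track 313.3°, groundspeed 97.6 kt
Leg 5: heading 47.7°; drift +13.7° → track 61.4°, groundspeed 78.4 kt
Leg 6: heading 73.6°; drift +22.4° → track 96.0°, groundspeed 96.1 kt

Leg 1: track=169.0°, groundspeed=158.0 kt
Leg 2: track=142.9°, groundspeed=136.4 kt
Leg 3: track=221.3°, groundspeed=168.9 kt
Leg 4: track=313.3°, groundspeed=97.6 kt
Leg 5: track=61.4°, groundspeed=78.4 kt
Leg 6: track=96.0°, groundspeed=96.1 kt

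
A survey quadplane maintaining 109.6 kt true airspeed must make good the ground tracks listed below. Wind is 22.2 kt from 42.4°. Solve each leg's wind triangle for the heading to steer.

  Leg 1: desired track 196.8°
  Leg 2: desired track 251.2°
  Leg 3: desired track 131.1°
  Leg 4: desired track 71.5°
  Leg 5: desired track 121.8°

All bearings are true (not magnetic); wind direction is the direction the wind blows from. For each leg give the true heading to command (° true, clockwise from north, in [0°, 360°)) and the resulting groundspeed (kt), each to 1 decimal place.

Leg 1: heading=191.8°, groundspeed=129.2 kt
Leg 2: heading=256.8°, groundspeed=128.5 kt
Leg 3: heading=119.4°, groundspeed=106.8 kt
Leg 4: heading=65.8°, groundspeed=89.7 kt
Leg 5: heading=110.3°, groundspeed=103.3 kt

Leg 1: desired track 196.8°; wind correction -5.0° → command heading 191.8°, groundspeed 129.2 kt
Leg 2: desired track 251.2°; wind correction +5.6° → command heading 256.8°, groundspeed 128.5 kt
Leg 3: desired track 131.1°; wind correction -11.7° → command heading 119.4°, groundspeed 106.8 kt
Leg 4: desired track 71.5°; wind correction -5.7° → command heading 65.8°, groundspeed 89.7 kt
Leg 5: desired track 121.8°; wind correction -11.5° → command heading 110.3°, groundspeed 103.3 kt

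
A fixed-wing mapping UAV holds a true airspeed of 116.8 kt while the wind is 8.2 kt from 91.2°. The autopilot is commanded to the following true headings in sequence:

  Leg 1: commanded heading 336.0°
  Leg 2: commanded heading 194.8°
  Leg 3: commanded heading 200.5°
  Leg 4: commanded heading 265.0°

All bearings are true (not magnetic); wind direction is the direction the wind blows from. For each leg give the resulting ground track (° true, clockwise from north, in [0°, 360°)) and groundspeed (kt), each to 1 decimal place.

Leg 1: track=332.5°, groundspeed=120.5 kt
Leg 2: track=198.6°, groundspeed=119.0 kt
Leg 3: track=204.2°, groundspeed=119.8 kt
Leg 4: track=265.4°, groundspeed=125.0 kt

Leg 1: heading 336.0°; drift -3.5° → track 332.5°, groundspeed 120.5 kt
Leg 2: heading 194.8°; drift +3.8° → track 198.6°, groundspeed 119.0 kt
Leg 3: heading 200.5°; drift +3.7° → track 204.2°, groundspeed 119.8 kt
Leg 4: heading 265.0°; drift +0.4° → track 265.4°, groundspeed 125.0 kt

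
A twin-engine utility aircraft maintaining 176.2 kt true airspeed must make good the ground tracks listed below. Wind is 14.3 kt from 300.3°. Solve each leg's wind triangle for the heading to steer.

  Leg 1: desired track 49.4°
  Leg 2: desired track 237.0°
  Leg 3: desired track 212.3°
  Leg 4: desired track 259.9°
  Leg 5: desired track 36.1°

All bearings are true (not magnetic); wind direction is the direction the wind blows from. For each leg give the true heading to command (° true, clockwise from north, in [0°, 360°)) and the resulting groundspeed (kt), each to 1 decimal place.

Leg 1: heading=45.0°, groundspeed=180.4 kt
Leg 2: heading=241.2°, groundspeed=169.3 kt
Leg 3: heading=217.0°, groundspeed=175.1 kt
Leg 4: heading=262.9°, groundspeed=165.1 kt
Leg 5: heading=31.5°, groundspeed=177.1 kt

Leg 1: desired track 49.4°; wind correction -4.4° → command heading 45.0°, groundspeed 180.4 kt
Leg 2: desired track 237.0°; wind correction +4.2° → command heading 241.2°, groundspeed 169.3 kt
Leg 3: desired track 212.3°; wind correction +4.7° → command heading 217.0°, groundspeed 175.1 kt
Leg 4: desired track 259.9°; wind correction +3.0° → command heading 262.9°, groundspeed 165.1 kt
Leg 5: desired track 36.1°; wind correction -4.6° → command heading 31.5°, groundspeed 177.1 kt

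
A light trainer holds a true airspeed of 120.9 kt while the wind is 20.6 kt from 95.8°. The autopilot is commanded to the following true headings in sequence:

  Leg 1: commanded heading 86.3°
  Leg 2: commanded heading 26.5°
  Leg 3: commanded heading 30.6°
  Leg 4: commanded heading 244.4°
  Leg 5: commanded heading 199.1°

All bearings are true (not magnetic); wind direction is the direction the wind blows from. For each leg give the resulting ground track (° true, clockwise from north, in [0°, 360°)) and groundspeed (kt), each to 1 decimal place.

Leg 1: track=84.4°, groundspeed=100.6 kt
Leg 2: track=16.9°, groundspeed=115.2 kt
Leg 3: track=21.1°, groundspeed=113.8 kt
Leg 4: track=248.8°, groundspeed=138.9 kt
Leg 5: track=208.2°, groundspeed=127.2 kt

Leg 1: heading 86.3°; drift -1.9° → track 84.4°, groundspeed 100.6 kt
Leg 2: heading 26.5°; drift -9.6° → track 16.9°, groundspeed 115.2 kt
Leg 3: heading 30.6°; drift -9.5° → track 21.1°, groundspeed 113.8 kt
Leg 4: heading 244.4°; drift +4.4° → track 248.8°, groundspeed 138.9 kt
Leg 5: heading 199.1°; drift +9.1° → track 208.2°, groundspeed 127.2 kt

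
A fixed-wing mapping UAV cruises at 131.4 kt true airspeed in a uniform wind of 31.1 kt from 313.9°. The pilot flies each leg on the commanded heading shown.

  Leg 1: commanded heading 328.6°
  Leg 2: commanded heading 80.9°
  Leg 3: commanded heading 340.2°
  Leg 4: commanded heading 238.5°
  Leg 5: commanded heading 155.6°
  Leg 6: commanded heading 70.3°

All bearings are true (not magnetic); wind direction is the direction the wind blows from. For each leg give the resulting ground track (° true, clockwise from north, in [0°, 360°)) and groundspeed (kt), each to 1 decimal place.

Leg 1: heading 328.6°; drift +4.5° → track 333.1°, groundspeed 101.6 kt
Leg 2: heading 80.9°; drift +9.4° → track 90.3°, groundspeed 152.2 kt
Leg 3: heading 340.2°; drift +7.6° → track 347.8°, groundspeed 104.4 kt
Leg 4: heading 238.5°; drift -13.7° → track 224.8°, groundspeed 127.2 kt
Leg 5: heading 155.6°; drift -4.1° → track 151.5°, groundspeed 160.7 kt
Leg 6: heading 70.3°; drift +10.9° → track 81.2°, groundspeed 147.9 kt

Leg 1: track=333.1°, groundspeed=101.6 kt
Leg 2: track=90.3°, groundspeed=152.2 kt
Leg 3: track=347.8°, groundspeed=104.4 kt
Leg 4: track=224.8°, groundspeed=127.2 kt
Leg 5: track=151.5°, groundspeed=160.7 kt
Leg 6: track=81.2°, groundspeed=147.9 kt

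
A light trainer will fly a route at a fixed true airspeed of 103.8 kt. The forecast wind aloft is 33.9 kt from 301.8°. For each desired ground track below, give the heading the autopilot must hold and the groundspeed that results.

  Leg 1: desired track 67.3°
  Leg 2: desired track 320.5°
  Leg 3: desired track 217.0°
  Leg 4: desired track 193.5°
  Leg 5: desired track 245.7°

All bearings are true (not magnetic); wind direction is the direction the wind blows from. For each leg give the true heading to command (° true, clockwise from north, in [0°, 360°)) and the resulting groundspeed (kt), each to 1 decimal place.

Leg 1: heading=51.9°, groundspeed=119.7 kt
Leg 2: heading=314.5°, groundspeed=71.1 kt
Leg 3: heading=236.0°, groundspeed=95.1 kt
Leg 4: heading=211.6°, groundspeed=109.3 kt
Leg 5: heading=261.4°, groundspeed=81.0 kt

Leg 1: desired track 67.3°; wind correction -15.4° → command heading 51.9°, groundspeed 119.7 kt
Leg 2: desired track 320.5°; wind correction -6.0° → command heading 314.5°, groundspeed 71.1 kt
Leg 3: desired track 217.0°; wind correction +19.0° → command heading 236.0°, groundspeed 95.1 kt
Leg 4: desired track 193.5°; wind correction +18.1° → command heading 211.6°, groundspeed 109.3 kt
Leg 5: desired track 245.7°; wind correction +15.7° → command heading 261.4°, groundspeed 81.0 kt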